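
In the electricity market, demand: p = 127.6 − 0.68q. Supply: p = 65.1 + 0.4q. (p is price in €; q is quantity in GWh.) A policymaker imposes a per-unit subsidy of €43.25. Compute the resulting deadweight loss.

Competitive equilibrium: 127.6 − 0.68q = 65.1 + 0.4q → q* = 57.8704, p* = 88.2481.
The subsidy lowers effective supply by 43.25: p = 21.85 + 0.4q.
New quantity: 127.6 − 0.68q = 21.85 + 0.4q → q' = 97.9167.
Overproduction Δq = 97.9167 − 57.8704 = 40.0463; wedge = subsidy = 43.25.
Welfare loss = ½ × 40.0463 × 43.25 = €866.

€866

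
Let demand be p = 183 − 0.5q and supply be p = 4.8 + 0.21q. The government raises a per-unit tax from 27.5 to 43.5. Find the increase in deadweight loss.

Competitive equilibrium: 183 − 0.5q = 4.8 + 0.21q → q* = 250.9859, p* = 57.507.
For a per-unit tax t: Δq = t/0.71, so DWL = ½·t·(t/0.71) = t²/1.42.
At t = 27.5: DWL = 532.57. At t = 43.5: DWL = 1332.57.
Increase = 1332.57 − 532.57 = 800.

800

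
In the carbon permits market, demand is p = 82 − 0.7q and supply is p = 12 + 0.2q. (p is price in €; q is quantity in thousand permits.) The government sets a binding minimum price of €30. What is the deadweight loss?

€5.49 thousand

Competitive equilibrium: 82 − 0.7q = 12 + 0.2q → q* = 77.7778, p* = 27.5556.
At the floor p = 30, quantity demanded = (82 − 30)/0.7 = 74.2857.
Sellers' marginal cost at q' = 74.2857: 12 + 0.2·74.2857 = 26.8571.
Δq = 77.7778 − 74.2857 = 3.4921; wedge = 30 − 26.8571 = 3.1429.
Deadweight loss = ½ × 3.4921 × 3.1429 = €5.49 thousand.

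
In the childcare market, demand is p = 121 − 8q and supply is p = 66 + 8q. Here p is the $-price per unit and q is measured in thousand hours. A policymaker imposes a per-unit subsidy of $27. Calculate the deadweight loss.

Competitive equilibrium: 121 − 8q = 66 + 8q → q* = 3.4375, p* = 93.5.
The subsidy lowers effective supply by 27: p = 39 + 8q.
New quantity: 121 − 8q = 39 + 8q → q' = 5.125.
Overproduction Δq = 5.125 − 3.4375 = 1.6875; wedge = subsidy = 27.
DWL = ½ × 1.6875 × 27 = $22.78 thousand.

$22.78 thousand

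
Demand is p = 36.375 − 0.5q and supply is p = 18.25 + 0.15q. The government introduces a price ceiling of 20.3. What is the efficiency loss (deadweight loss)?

65.70

Competitive equilibrium: 36.375 − 0.5q = 18.25 + 0.15q → q* = 27.8846, p* = 22.4327.
At the ceiling p = 20.3, quantity supplied = (20.3 − 18.25)/0.15 = 13.6667.
Willingness to pay at q' = 13.6667: 36.375 − 0.5·13.6667 = 29.5417.
Δq = 27.8846 − 13.6667 = 14.2179; wedge = 29.5417 − 20.3 = 9.2417.
Deadweight loss = ½ × 14.2179 × 9.2417 = 65.70.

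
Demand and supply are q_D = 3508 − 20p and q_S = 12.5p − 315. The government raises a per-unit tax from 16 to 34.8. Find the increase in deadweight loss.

In inverse form: demand p = 175.4 − 0.05q, supply p = 25.2 + 0.08q.
Competitive equilibrium: 175.4 − 0.05q = 25.2 + 0.08q → q* = 1155.3846, p* = 117.6308.
For a per-unit tax t: Δq = t/0.13, so DWL = ½·t·(t/0.13) = t²/0.26.
At t = 16: DWL = 984.615. At t = 34.8: DWL = 4657.846.
Increase = 4657.846 − 984.615 = 3673.23.

3673.23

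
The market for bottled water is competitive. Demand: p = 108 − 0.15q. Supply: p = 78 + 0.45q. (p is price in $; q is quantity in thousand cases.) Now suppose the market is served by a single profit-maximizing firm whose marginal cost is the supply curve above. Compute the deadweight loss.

$30 thousand

Competitive equilibrium: 108 − 0.15q = 78 + 0.45q → q* = 50, p* = 100.5.
Marginal revenue: MR = 108 − 0.3q. Set MR = MC: 108 − 0.3q = 78 + 0.45q → q_m = 40.
Price p_m = 108 − 0.15·40 = 102; MC(q_m) = 78 + 0.45·40 = 96.
Competitive q* = 50, so Δq = 10; wedge = 102 − 96 = 6.
DWL = ½ × 10 × 6 = $30 thousand.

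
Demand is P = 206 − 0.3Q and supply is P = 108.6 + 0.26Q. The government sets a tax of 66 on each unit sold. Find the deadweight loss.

3889.29

Competitive equilibrium: 206 − 0.3Q = 108.6 + 0.26Q → Q* = 173.9286, P* = 153.8214.
With the tax, the buyer price exceeds the seller price by 66: (206 − 0.3Q) − (108.6 + 0.26Q) = 66 → Q' = 56.0714.
ΔQ = 173.9286 − 56.0714 = 117.8572; the wedge equals the tax, 66.
Welfare loss = ½ × 117.8572 × 66 = 3889.29.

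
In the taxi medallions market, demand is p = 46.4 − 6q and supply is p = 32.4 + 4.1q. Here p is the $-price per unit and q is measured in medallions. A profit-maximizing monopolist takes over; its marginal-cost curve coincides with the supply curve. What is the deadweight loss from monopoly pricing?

$1.35

Competitive equilibrium: 46.4 − 6q = 32.4 + 4.1q → q* = 1.3861, p* = 38.0832.
Marginal revenue: MR = 46.4 − 12q. Set MR = MC: 46.4 − 12q = 32.4 + 4.1q → q_m = 0.8696.
Price p_m = 46.4 − 6·0.8696 = 41.1824; MC(q_m) = 32.4 + 4.1·0.8696 = 35.9654.
Competitive q* = 1.3861, so Δq = 0.5165; wedge = 41.1824 − 35.9654 = 5.217.
The triangle = ½ × 0.5165 × 5.217 = $1.35.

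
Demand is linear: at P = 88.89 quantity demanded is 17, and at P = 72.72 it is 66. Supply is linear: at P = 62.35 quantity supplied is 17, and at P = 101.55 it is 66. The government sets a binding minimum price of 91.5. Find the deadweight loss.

556.92

Demand slope = (72.72 − 88.89)/(66 − 17) = −0.33, so P = 94.5 − 0.33Q.
Supply slope = (101.55 − 62.35)/(66 − 17) = 0.8, so P = 48.75 + 0.8Q.
Competitive equilibrium: 94.5 − 0.33Q = 48.75 + 0.8Q → Q* = 40.4867, P* = 81.1394.
At the floor P = 91.5, quantity demanded = (94.5 − 91.5)/0.33 = 9.0909.
Sellers' marginal cost at Q' = 9.0909: 48.75 + 0.8·9.0909 = 56.0227.
ΔQ = 40.4867 − 9.0909 = 31.3958; wedge = 91.5 − 56.0227 = 35.4773.
Welfare loss = ½ × 31.3958 × 35.4773 = 556.92.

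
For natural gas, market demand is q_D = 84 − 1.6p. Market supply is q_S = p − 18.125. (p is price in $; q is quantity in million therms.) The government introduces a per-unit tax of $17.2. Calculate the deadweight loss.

$91.03 million

In inverse form: demand p = 52.5 − 0.625q, supply p = 18.125 + q.
Competitive equilibrium: 52.5 − 0.625q = 18.125 + q → q* = 21.1538, p* = 39.2788.
With the tax, the buyer price exceeds the seller price by 17.2: (52.5 − 0.625q) − (18.125 + q) = 17.2 → q' = 10.5692.
Δq = 21.1538 − 10.5692 = 10.5846; the wedge equals the tax, 17.2.
Welfare loss = ½ × 10.5846 × 17.2 = $91.03 million.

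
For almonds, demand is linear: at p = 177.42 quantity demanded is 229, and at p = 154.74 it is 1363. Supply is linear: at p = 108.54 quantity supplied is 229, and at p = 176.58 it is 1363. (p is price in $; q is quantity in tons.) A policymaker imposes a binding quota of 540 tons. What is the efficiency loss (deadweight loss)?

Demand slope = (154.74 − 177.42)/(1363 − 229) = −0.02, so p = 182 − 0.02q.
Supply slope = (176.58 − 108.54)/(1363 − 229) = 0.06, so p = 94.8 + 0.06q.
Competitive equilibrium: 182 − 0.02q = 94.8 + 0.06q → q* = 1090, p* = 160.2.
At q = 540: demand price = 182 − 0.02·540 = 171.2; supply price = 94.8 + 0.06·540 = 127.2.
Δq = 1090 − 540 = 550; wedge = 171.2 − 127.2 = 44.
The triangle = ½ × 550 × 44 = $12100.

$12100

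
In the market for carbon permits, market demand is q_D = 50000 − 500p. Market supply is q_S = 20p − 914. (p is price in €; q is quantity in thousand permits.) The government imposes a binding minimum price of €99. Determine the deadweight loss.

€7700.87 thousand

In inverse form: demand p = 100 − 0.002q, supply p = 45.7 + 0.05q.
Competitive equilibrium: 100 − 0.002q = 45.7 + 0.05q → q* = 1044.2308, p* = 97.9115.
At the floor p = 99, quantity demanded = (100 − 99)/0.002 = 500.
Sellers' marginal cost at q' = 500: 45.7 + 0.05·500 = 70.7.
Δq = 1044.2308 − 500 = 544.2308; wedge = 99 − 70.7 = 28.3.
Deadweight loss = ½ × 544.2308 × 28.3 = €7700.87 thousand.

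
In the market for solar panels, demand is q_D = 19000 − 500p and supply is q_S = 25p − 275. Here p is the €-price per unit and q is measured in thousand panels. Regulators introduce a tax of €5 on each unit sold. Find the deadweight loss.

€297.62 thousand

In inverse form: demand p = 38 − 0.002q, supply p = 11 + 0.04q.
Competitive equilibrium: 38 − 0.002q = 11 + 0.04q → q* = 642.8571, p* = 36.7143.
With the tax, the buyer price exceeds the seller price by 5: (38 − 0.002q) − (11 + 0.04q) = 5 → q' = 523.8095.
Δq = 642.8571 − 523.8095 = 119.0476; the wedge equals the tax, 5.
Deadweight loss = ½ × 119.0476 × 5 = €297.62 thousand.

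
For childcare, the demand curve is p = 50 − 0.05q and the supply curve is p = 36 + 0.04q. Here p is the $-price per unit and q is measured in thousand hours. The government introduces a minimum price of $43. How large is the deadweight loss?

Competitive equilibrium: 50 − 0.05q = 36 + 0.04q → q* = 155.5556, p* = 42.2222.
At the floor p = 43, quantity demanded = (50 − 43)/0.05 = 140.
Sellers' marginal cost at q' = 140: 36 + 0.04·140 = 41.6.
Δq = 155.5556 − 140 = 15.5556; wedge = 43 − 41.6 = 1.4.
The triangle = ½ × 15.5556 × 1.4 = $10.89 thousand.

$10.89 thousand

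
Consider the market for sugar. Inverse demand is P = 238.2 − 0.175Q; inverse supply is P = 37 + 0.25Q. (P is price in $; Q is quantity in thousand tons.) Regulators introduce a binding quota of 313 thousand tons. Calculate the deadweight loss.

$5468.04 thousand

Competitive equilibrium: 238.2 − 0.175Q = 37 + 0.25Q → Q* = 473.4118, P* = 155.3529.
At Q = 313: demand price = 238.2 − 0.175·313 = 183.425; supply price = 37 + 0.25·313 = 115.25.
ΔQ = 473.4118 − 313 = 160.4118; wedge = 183.425 − 115.25 = 68.175.
Welfare loss = ½ × 160.4118 × 68.175 = $5468.04 thousand.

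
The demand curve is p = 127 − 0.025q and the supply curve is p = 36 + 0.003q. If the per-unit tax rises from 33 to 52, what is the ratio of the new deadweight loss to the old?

Competitive equilibrium: 127 − 0.025q = 36 + 0.003q → q* = 3250, p* = 45.75.
For a per-unit tax t: Δq = t/0.028, so DWL = ½·t·(t/0.028) = t²/0.056.
At t = 33: DWL = 19446.429. At t = 52: DWL = 48285.714.
Ratio = (52/33)² = 2.483.

2.483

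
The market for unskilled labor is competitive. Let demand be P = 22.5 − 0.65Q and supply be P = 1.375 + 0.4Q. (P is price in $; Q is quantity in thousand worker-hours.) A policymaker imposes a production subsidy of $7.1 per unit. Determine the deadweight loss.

Competitive equilibrium: 22.5 − 0.65Q = 1.375 + 0.4Q → Q* = 20.11905, P* = 9.42262.
The subsidy lowers effective supply by 7.1: P = 0.4Q − 5.725.
New quantity: 22.5 − 0.65Q = 0.4Q − 5.725 → Q' = 26.88095.
Overproduction ΔQ = 26.88095 − 20.11905 = 6.7619; wedge = subsidy = 7.1.
The triangle = ½ × 6.7619 × 7.1 = $24 thousand.

$24 thousand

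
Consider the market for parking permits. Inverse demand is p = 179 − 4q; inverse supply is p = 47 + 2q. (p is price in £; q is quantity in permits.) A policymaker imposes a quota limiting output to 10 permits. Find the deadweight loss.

Competitive equilibrium: 179 − 4q = 47 + 2q → q* = 22, p* = 91.
At q = 10: demand price = 179 − 4·10 = 139; supply price = 47 + 2·10 = 67.
Δq = 22 − 10 = 12; wedge = 139 − 67 = 72.
Welfare loss = ½ × 12 × 72 = £432.

£432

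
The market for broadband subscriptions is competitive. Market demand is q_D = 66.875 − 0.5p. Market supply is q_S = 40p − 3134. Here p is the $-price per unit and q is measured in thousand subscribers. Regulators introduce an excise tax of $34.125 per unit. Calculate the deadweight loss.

In inverse form: demand p = 133.75 − 2q, supply p = 78.35 + 0.025q.
Competitive equilibrium: 133.75 − 2q = 78.35 + 0.025q → q* = 27.358, p* = 79.034.
With the tax, the buyer price exceeds the seller price by 34.125: (133.75 − 2q) − (78.35 + 0.025q) = 34.125 → q' = 10.5062.
Δq = 27.358 − 10.5062 = 16.8518; the wedge equals the tax, 34.125.
The triangle = ½ × 16.8518 × 34.125 = $287.53 thousand.

$287.53 thousand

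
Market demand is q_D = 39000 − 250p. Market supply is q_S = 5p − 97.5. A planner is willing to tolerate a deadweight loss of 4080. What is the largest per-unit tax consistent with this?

40.8

In inverse form: demand p = 156 − 0.004q, supply p = 19.5 + 0.2q.
Competitive equilibrium: 156 − 0.004q = 19.5 + 0.2q → q* = 669.1176, p* = 153.3235.
A tax t gives Δq = t/0.204 and wedge t, so DWL = t²/0.408.
t²/0.408 = 4080 → t² = 1664.64 → t = 40.8.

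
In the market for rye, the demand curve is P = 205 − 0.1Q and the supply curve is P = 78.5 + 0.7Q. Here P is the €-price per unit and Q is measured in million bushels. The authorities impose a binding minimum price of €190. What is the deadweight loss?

€26.41 million

Competitive equilibrium: 205 − 0.1Q = 78.5 + 0.7Q → Q* = 158.125, P* = 189.1875.
At the floor P = 190, quantity demanded = (205 − 190)/0.1 = 150.
Sellers' marginal cost at Q' = 150: 78.5 + 0.7·150 = 183.5.
ΔQ = 158.125 − 150 = 8.125; wedge = 190 − 183.5 = 6.5.
Welfare loss = ½ × 8.125 × 6.5 = €26.41 million.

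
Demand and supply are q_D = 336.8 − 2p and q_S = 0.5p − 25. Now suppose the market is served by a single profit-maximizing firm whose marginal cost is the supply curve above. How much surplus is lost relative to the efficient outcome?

In inverse form: demand p = 168.4 − 0.5q, supply p = 50 + 2q.
Competitive equilibrium: 168.4 − 0.5q = 50 + 2q → q* = 47.36, p* = 144.72.
Marginal revenue: MR = 168.4 − q. Set MR = MC: 168.4 − q = 50 + 2q → q_m = 39.4667.
Price p_m = 168.4 − 0.5·39.4667 = 148.6667; MC(q_m) = 50 + 2·39.4667 = 128.9334.
Competitive q* = 47.36, so Δq = 7.8933; wedge = 148.6667 − 128.9334 = 19.7333.
Deadweight loss = ½ × 7.8933 × 19.7333 = 77.88.

77.88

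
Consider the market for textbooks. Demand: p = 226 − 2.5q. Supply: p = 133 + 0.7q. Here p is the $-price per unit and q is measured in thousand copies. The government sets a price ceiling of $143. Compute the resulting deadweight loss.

$349.37 thousand

Competitive equilibrium: 226 − 2.5q = 133 + 0.7q → q* = 29.0625, p* = 153.3438.
At the ceiling p = 143, quantity supplied = (143 − 133)/0.7 = 14.2857.
Willingness to pay at q' = 14.2857: 226 − 2.5·14.2857 = 190.2858.
Δq = 29.0625 − 14.2857 = 14.7768; wedge = 190.2858 − 143 = 47.2858.
DWL = ½ × 14.7768 × 47.2858 = $349.37 thousand.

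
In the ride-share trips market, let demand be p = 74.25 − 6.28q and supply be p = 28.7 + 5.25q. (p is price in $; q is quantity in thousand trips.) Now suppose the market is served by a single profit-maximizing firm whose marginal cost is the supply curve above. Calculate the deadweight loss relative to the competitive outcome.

Competitive equilibrium: 74.25 − 6.28q = 28.7 + 5.25q → q* = 3.9506, p* = 49.4405.
Marginal revenue: MR = 74.25 − 12.56q. Set MR = MC: 74.25 − 12.56q = 28.7 + 5.25q → q_m = 2.5576.
Price p_m = 74.25 − 6.28·2.5576 = 58.1883; MC(q_m) = 28.7 + 5.25·2.5576 = 42.1274.
Competitive q* = 3.9506, so Δq = 1.393; wedge = 58.1883 − 42.1274 = 16.0609.
The triangle = ½ × 1.393 × 16.0609 = $11.19 thousand.

$11.19 thousand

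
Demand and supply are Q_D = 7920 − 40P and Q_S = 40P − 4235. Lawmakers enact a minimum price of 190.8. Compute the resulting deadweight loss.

In inverse form: demand P = 198 − 0.025Q, supply P = 105.875 + 0.025Q.
Competitive equilibrium: 198 − 0.025Q = 105.875 + 0.025Q → Q* = 1842.5, P* = 151.9375.
At the floor P = 190.8, quantity demanded = (198 − 190.8)/0.025 = 288.
Sellers' marginal cost at Q' = 288: 105.875 + 0.025·288 = 113.075.
ΔQ = 1842.5 − 288 = 1554.5; wedge = 190.8 − 113.075 = 77.725.
The triangle = ½ × 1554.5 × 77.725 = 60411.76.

60411.76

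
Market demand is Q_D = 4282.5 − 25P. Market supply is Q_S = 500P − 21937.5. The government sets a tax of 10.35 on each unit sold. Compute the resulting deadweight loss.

1275.27

In inverse form: demand P = 171.3 − 0.04Q, supply P = 43.875 + 0.002Q.
Competitive equilibrium: 171.3 − 0.04Q = 43.875 + 0.002Q → Q* = 3033.9286, P* = 49.9429.
With the tax, the buyer price exceeds the seller price by 10.35: (171.3 − 0.04Q) − (43.875 + 0.002Q) = 10.35 → Q' = 2787.5.
ΔQ = 3033.9286 − 2787.5 = 246.4286; the wedge equals the tax, 10.35.
Deadweight loss = ½ × 246.4286 × 10.35 = 1275.27.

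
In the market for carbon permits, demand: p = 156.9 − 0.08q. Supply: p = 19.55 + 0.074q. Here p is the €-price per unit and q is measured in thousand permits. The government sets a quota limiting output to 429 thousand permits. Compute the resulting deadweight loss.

€16498.08 thousand

Competitive equilibrium: 156.9 − 0.08q = 19.55 + 0.074q → q* = 891.8831, p* = 85.5494.
At q = 429: demand price = 156.9 − 0.08·429 = 122.58; supply price = 19.55 + 0.074·429 = 51.296.
Δq = 891.8831 − 429 = 462.8831; wedge = 122.58 − 51.296 = 71.284.
Welfare loss = ½ × 462.8831 × 71.284 = €16498.08 thousand.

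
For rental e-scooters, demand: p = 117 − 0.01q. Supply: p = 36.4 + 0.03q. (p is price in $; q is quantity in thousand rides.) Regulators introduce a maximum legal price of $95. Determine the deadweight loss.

$76.06 thousand

Competitive equilibrium: 117 − 0.01q = 36.4 + 0.03q → q* = 2015, p* = 96.85.
At the ceiling p = 95, quantity supplied = (95 − 36.4)/0.03 = 1953.3333.
Willingness to pay at q' = 1953.3333: 117 − 0.01·1953.3333 = 97.4667.
Δq = 2015 − 1953.3333 = 61.6667; wedge = 97.4667 − 95 = 2.4667.
Deadweight loss = ½ × 61.6667 × 2.4667 = $76.06 thousand.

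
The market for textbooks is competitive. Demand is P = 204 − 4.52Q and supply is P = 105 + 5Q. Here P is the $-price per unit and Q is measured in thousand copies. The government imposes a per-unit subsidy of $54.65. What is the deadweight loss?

Competitive equilibrium: 204 − 4.52Q = 105 + 5Q → Q* = 10.3992, P* = 156.9958.
The subsidy lowers effective supply by 54.65: P = 50.35 + 5Q.
New quantity: 204 − 4.52Q = 50.35 + 5Q → Q' = 16.1397.
Overproduction ΔQ = 16.1397 − 10.3992 = 5.7405; wedge = subsidy = 54.65.
Welfare loss = ½ × 5.7405 × 54.65 = $156.86 thousand.

$156.86 thousand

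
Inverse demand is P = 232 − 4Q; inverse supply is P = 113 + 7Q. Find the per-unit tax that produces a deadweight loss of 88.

Competitive equilibrium: 232 − 4Q = 113 + 7Q → Q* = 10.8182, P* = 188.7273.
A tax t gives ΔQ = t/11 and wedge t, so DWL = t²/22.
t²/22 = 88 → t² = 1936 → t = 44.

44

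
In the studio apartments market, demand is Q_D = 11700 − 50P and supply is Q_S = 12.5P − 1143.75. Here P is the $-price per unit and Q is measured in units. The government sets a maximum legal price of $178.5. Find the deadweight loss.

In inverse form: demand P = 234 − 0.02Q, supply P = 91.5 + 0.08Q.
Competitive equilibrium: 234 − 0.02Q = 91.5 + 0.08Q → Q* = 1425, P* = 205.5.
At the ceiling P = 178.5, quantity supplied = (178.5 − 91.5)/0.08 = 1087.5.
Willingness to pay at Q' = 1087.5: 234 − 0.02·1087.5 = 212.25.
ΔQ = 1425 − 1087.5 = 337.5; wedge = 212.25 − 178.5 = 33.75.
Welfare loss = ½ × 337.5 × 33.75 = $5695.31.

$5695.31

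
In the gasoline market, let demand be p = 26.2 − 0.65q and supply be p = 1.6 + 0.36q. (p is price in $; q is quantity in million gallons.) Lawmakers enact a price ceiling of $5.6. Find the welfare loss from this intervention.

$88.60 million

Competitive equilibrium: 26.2 − 0.65q = 1.6 + 0.36q → q* = 24.3564, p* = 10.3683.
At the ceiling p = 5.6, quantity supplied = (5.6 − 1.6)/0.36 = 11.1111.
Willingness to pay at q' = 11.1111: 26.2 − 0.65·11.1111 = 18.9778.
Δq = 24.3564 − 11.1111 = 13.2453; wedge = 18.9778 − 5.6 = 13.3778.
The triangle = ½ × 13.2453 × 13.3778 = $88.60 million.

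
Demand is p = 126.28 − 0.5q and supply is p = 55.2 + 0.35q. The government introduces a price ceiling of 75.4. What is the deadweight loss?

285.30

Competitive equilibrium: 126.28 − 0.5q = 55.2 + 0.35q → q* = 83.6235, p* = 84.4682.
At the ceiling p = 75.4, quantity supplied = (75.4 − 55.2)/0.35 = 57.7143.
Willingness to pay at q' = 57.7143: 126.28 − 0.5·57.7143 = 97.4229.
Δq = 83.6235 − 57.7143 = 25.9092; wedge = 97.4229 − 75.4 = 22.0229.
Welfare loss = ½ × 25.9092 × 22.0229 = 285.30.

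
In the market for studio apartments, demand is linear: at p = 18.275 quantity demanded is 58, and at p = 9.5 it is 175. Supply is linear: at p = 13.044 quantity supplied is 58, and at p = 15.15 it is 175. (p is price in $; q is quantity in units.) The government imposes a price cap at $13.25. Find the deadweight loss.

$93.34

Demand slope = (9.5 − 18.275)/(175 − 58) = −0.075, so p = 22.625 − 0.075q.
Supply slope = (15.15 − 13.044)/(175 − 58) = 0.018, so p = 12 + 0.018q.
Competitive equilibrium: 22.625 − 0.075q = 12 + 0.018q → q* = 114.2473, p* = 14.0565.
At the ceiling p = 13.25, quantity supplied = (13.25 − 12)/0.018 = 69.4444.
Willingness to pay at q' = 69.4444: 22.625 − 0.075·69.4444 = 17.4167.
Δq = 114.2473 − 69.4444 = 44.8029; wedge = 17.4167 − 13.25 = 4.1667.
DWL = ½ × 44.8029 × 4.1667 = $93.34.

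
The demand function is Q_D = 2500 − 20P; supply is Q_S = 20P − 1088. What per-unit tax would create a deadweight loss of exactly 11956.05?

In inverse form: demand P = 125 − 0.05Q, supply P = 54.4 + 0.05Q.
Competitive equilibrium: 125 − 0.05Q = 54.4 + 0.05Q → Q* = 706, P* = 89.7.
A tax t gives ΔQ = t/0.1 and wedge t, so DWL = t²/0.2.
t²/0.2 = 11956.05 → t² = 2391.21 → t = 48.9.

48.9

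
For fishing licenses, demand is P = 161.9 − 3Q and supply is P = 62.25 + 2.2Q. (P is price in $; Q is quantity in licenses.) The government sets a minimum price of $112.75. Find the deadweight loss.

$20.10

Competitive equilibrium: 161.9 − 3Q = 62.25 + 2.2Q → Q* = 19.1635, P* = 104.4096.
At the floor P = 112.75, quantity demanded = (161.9 − 112.75)/3 = 16.3833.
Sellers' marginal cost at Q' = 16.3833: 62.25 + 2.2·16.3833 = 98.2933.
ΔQ = 19.1635 − 16.3833 = 2.7802; wedge = 112.75 − 98.2933 = 14.4567.
Welfare loss = ½ × 2.7802 × 14.4567 = $20.10.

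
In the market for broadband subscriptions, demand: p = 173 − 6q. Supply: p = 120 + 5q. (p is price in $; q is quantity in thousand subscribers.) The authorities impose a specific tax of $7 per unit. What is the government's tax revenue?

$29.27 thousand

Competitive equilibrium: 173 − 6q = 120 + 5q → q* = 4.8182, p* = 144.0909.
With the tax, the buyer price exceeds the seller price by 7: (173 − 6q) − (120 + 5q) = 7 → q' = 4.1818.
Tax revenue = 7 × 4.1818 = $29.27 thousand.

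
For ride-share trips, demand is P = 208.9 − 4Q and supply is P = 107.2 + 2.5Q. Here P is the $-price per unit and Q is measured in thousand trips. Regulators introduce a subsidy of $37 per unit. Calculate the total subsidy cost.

$789.52 thousand

Competitive equilibrium: 208.9 − 4Q = 107.2 + 2.5Q → Q* = 15.6462, P* = 146.3154.
The subsidy lowers effective supply by 37: P = 70.2 + 2.5Q.
New quantity: 208.9 − 4Q = 70.2 + 2.5Q → Q' = 21.3385.
Total subsidy cost = 37 × 21.3385 = $789.52 thousand.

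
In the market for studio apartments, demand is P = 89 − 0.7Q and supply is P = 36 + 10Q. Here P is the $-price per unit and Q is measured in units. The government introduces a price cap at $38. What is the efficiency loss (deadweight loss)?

$120.88

Competitive equilibrium: 89 − 0.7Q = 36 + 10Q → Q* = 4.9533, P* = 85.5327.
At the ceiling P = 38, quantity supplied = (38 − 36)/10 = 0.2.
Willingness to pay at Q' = 0.2: 89 − 0.7·0.2 = 88.86.
ΔQ = 4.9533 − 0.2 = 4.7533; wedge = 88.86 − 38 = 50.86.
Deadweight loss = ½ × 4.7533 × 50.86 = $120.88.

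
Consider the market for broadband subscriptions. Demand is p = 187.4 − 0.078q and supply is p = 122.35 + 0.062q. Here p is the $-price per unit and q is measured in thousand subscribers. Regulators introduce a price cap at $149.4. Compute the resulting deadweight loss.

$56.27 thousand

Competitive equilibrium: 187.4 − 0.078q = 122.35 + 0.062q → q* = 464.6429, p* = 151.1579.
At the ceiling p = 149.4, quantity supplied = (149.4 − 122.35)/0.062 = 436.2903.
Willingness to pay at q' = 436.2903: 187.4 − 0.078·436.2903 = 153.3694.
Δq = 464.6429 − 436.2903 = 28.3526; wedge = 153.3694 − 149.4 = 3.9694.
Deadweight loss = ½ × 28.3526 × 3.9694 = $56.27 thousand.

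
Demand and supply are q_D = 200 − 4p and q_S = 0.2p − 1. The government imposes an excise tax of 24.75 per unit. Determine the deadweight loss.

58.34

In inverse form: demand p = 50 − 0.25q, supply p = 5 + 5q.
Competitive equilibrium: 50 − 0.25q = 5 + 5q → q* = 8.5714, p* = 47.8571.
With the tax, the buyer price exceeds the seller price by 24.75: (50 − 0.25q) − (5 + 5q) = 24.75 → q' = 3.8571.
Δq = 8.5714 − 3.8571 = 4.7143; the wedge equals the tax, 24.75.
Welfare loss = ½ × 4.7143 × 24.75 = 58.34.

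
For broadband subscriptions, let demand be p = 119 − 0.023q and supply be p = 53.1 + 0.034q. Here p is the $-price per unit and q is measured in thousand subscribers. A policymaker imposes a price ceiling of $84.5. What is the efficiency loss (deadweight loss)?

$1542.07 thousand

Competitive equilibrium: 119 − 0.023q = 53.1 + 0.034q → q* = 1156.1404, p* = 92.4088.
At the ceiling p = 84.5, quantity supplied = (84.5 − 53.1)/0.034 = 923.5294.
Willingness to pay at q' = 923.5294: 119 − 0.023·923.5294 = 97.7588.
Δq = 1156.1404 − 923.5294 = 232.611; wedge = 97.7588 − 84.5 = 13.2588.
Deadweight loss = ½ × 232.611 × 13.2588 = $1542.07 thousand.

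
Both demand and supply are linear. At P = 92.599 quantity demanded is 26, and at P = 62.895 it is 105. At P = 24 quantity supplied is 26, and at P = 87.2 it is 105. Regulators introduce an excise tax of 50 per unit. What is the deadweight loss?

Demand slope = (62.895 − 92.599)/(105 − 26) = −0.376, so P = 102.375 − 0.376Q.
Supply slope = (87.2 − 24)/(105 − 26) = 0.8, so P = 3.2 + 0.8Q.
Competitive equilibrium: 102.375 − 0.376Q = 3.2 + 0.8Q → Q* = 84.3325, P* = 70.666.
With the tax, the buyer price exceeds the seller price by 50: (102.375 − 0.376Q) − (3.2 + 0.8Q) = 50 → Q' = 41.8155.
ΔQ = 84.3325 − 41.8155 = 42.517; the wedge equals the tax, 50.
DWL = ½ × 42.517 × 50 = 1062.93.

1062.93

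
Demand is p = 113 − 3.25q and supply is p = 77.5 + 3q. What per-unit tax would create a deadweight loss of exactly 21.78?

Competitive equilibrium: 113 − 3.25q = 77.5 + 3q → q* = 5.68, p* = 94.54.
A tax t gives Δq = t/6.25 and wedge t, so DWL = t²/12.5.
t²/12.5 = 21.78 → t² = 272.25 → t = 16.5.

16.5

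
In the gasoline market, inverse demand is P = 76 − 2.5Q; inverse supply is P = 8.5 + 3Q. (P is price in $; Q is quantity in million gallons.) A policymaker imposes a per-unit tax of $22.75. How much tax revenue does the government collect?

Competitive equilibrium: 76 − 2.5Q = 8.5 + 3Q → Q* = 12.2727, P* = 45.3182.
With the tax, the buyer price exceeds the seller price by 22.75: (76 − 2.5Q) − (8.5 + 3Q) = 22.75 → Q' = 8.1364.
Tax revenue = 22.75 × 8.1364 = $185.10 million.

$185.10 million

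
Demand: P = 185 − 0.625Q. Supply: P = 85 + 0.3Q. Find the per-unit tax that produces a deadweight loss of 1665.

Competitive equilibrium: 185 − 0.625Q = 85 + 0.3Q → Q* = 108.1081, P* = 117.4324.
A tax t gives ΔQ = t/0.925 and wedge t, so DWL = t²/1.85.
t²/1.85 = 1665 → t² = 3080.25 → t = 55.5.

55.5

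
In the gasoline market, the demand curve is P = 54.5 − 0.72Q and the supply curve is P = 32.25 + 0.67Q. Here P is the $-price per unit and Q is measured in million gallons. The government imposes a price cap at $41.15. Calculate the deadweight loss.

$5.16 million

Competitive equilibrium: 54.5 − 0.72Q = 32.25 + 0.67Q → Q* = 16.0072, P* = 42.9748.
At the ceiling P = 41.15, quantity supplied = (41.15 − 32.25)/0.67 = 13.2836.
Willingness to pay at Q' = 13.2836: 54.5 − 0.72·13.2836 = 44.9358.
ΔQ = 16.0072 − 13.2836 = 2.7236; wedge = 44.9358 − 41.15 = 3.7858.
DWL = ½ × 2.7236 × 3.7858 = $5.16 million.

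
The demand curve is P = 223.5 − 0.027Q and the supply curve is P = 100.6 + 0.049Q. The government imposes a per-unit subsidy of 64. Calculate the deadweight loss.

26947.37

Competitive equilibrium: 223.5 − 0.027Q = 100.6 + 0.049Q → Q* = 1617.1053, P* = 179.8382.
The subsidy lowers effective supply by 64: P = 36.6 + 0.049Q.
New quantity: 223.5 − 0.027Q = 36.6 + 0.049Q → Q' = 2459.2105.
Overproduction ΔQ = 2459.2105 − 1617.1053 = 842.1052; wedge = subsidy = 64.
The triangle = ½ × 842.1052 × 64 = 26947.37.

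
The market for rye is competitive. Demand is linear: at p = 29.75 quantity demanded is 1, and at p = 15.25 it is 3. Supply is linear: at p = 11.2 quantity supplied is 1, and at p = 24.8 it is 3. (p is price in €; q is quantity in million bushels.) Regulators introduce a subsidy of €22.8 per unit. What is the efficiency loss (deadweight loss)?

Demand slope = (15.25 − 29.75)/(3 − 1) = −7.25, so p = 37 − 7.25q.
Supply slope = (24.8 − 11.2)/(3 − 1) = 6.8, so p = 4.4 + 6.8q.
Competitive equilibrium: 37 − 7.25q = 4.4 + 6.8q → q* = 2.3203, p* = 20.1779.
The subsidy lowers effective supply by 22.8: p = 6.8q − 18.4.
New quantity: 37 − 7.25q = 6.8q − 18.4 → q' = 3.9431.
Overproduction Δq = 3.9431 − 2.3203 = 1.6228; wedge = subsidy = 22.8.
DWL = ½ × 1.6228 × 22.8 = €18.50 million.

€18.50 million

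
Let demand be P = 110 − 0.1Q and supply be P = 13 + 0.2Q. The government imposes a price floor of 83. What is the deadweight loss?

Competitive equilibrium: 110 − 0.1Q = 13 + 0.2Q → Q* = 323.3333, P* = 77.6667.
At the floor P = 83, quantity demanded = (110 − 83)/0.1 = 270.
Sellers' marginal cost at Q' = 270: 13 + 0.2·270 = 67.
ΔQ = 323.3333 − 270 = 53.3333; wedge = 83 − 67 = 16.
Deadweight loss = ½ × 53.3333 × 16 = 426.67.

426.67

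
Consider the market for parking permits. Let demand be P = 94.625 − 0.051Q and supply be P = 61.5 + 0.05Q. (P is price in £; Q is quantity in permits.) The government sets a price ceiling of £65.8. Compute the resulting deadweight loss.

Competitive equilibrium: 94.625 − 0.051Q = 61.5 + 0.05Q → Q* = 327.9703, P* = 77.8985.
At the ceiling P = 65.8, quantity supplied = (65.8 − 61.5)/0.05 = 86.
Willingness to pay at Q' = 86: 94.625 − 0.051·86 = 90.239.
ΔQ = 327.9703 − 86 = 241.9703; wedge = 90.239 − 65.8 = 24.439.
Deadweight loss = ½ × 241.9703 × 24.439 = £2956.76.

£2956.76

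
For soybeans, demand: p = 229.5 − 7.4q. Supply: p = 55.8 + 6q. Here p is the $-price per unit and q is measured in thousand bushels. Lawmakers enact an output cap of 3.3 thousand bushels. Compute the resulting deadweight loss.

Competitive equilibrium: 229.5 − 7.4q = 55.8 + 6q → q* = 12.9627, p* = 133.5761.
At q = 3.3: demand price = 229.5 − 7.4·3.3 = 205.08; supply price = 55.8 + 6·3.3 = 75.6.
Δq = 12.9627 − 3.3 = 9.6627; wedge = 205.08 − 75.6 = 129.48.
The triangle = ½ × 9.6627 × 129.48 = $625.56 thousand.

$625.56 thousand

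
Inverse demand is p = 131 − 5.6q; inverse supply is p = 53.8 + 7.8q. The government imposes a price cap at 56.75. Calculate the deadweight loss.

194.14

Competitive equilibrium: 131 − 5.6q = 53.8 + 7.8q → q* = 5.7612, p* = 98.7373.
At the ceiling p = 56.75, quantity supplied = (56.75 − 53.8)/7.8 = 0.3782.
Willingness to pay at q' = 0.3782: 131 − 5.6·0.3782 = 128.8821.
Δq = 5.7612 − 0.3782 = 5.383; wedge = 128.8821 − 56.75 = 72.1321.
Welfare loss = ½ × 5.383 × 72.1321 = 194.14.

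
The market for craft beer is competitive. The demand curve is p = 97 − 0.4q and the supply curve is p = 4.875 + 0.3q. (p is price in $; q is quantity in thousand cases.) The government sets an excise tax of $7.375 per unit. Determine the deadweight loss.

Competitive equilibrium: 97 − 0.4q = 4.875 + 0.3q → q* = 131.6071, p* = 44.3571.
With the tax, the buyer price exceeds the seller price by 7.375: (97 − 0.4q) − (4.875 + 0.3q) = 7.375 → q' = 121.0714.
Δq = 131.6071 − 121.0714 = 10.5357; the wedge equals the tax, 7.375.
The triangle = ½ × 10.5357 × 7.375 = $38.85 thousand.

$38.85 thousand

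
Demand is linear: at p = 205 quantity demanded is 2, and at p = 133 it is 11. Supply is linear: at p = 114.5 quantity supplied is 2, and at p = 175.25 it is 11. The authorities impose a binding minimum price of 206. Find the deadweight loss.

Demand slope = (133 − 205)/(11 − 2) = −8, so p = 221 − 8q.
Supply slope = (175.25 − 114.5)/(11 − 2) = 6.75, so p = 101 + 6.75q.
Competitive equilibrium: 221 − 8q = 101 + 6.75q → q* = 8.1356, p* = 155.9153.
At the floor p = 206, quantity demanded = (221 − 206)/8 = 1.875.
Sellers' marginal cost at q' = 1.875: 101 + 6.75·1.875 = 113.6563.
Δq = 8.1356 − 1.875 = 6.2606; wedge = 206 − 113.6563 = 92.3437.
DWL = ½ × 6.2606 × 92.3437 = 289.06.

289.06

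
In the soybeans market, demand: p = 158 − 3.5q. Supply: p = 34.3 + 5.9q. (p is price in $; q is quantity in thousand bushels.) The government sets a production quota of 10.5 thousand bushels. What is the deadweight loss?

Competitive equilibrium: 158 − 3.5q = 34.3 + 5.9q → q* = 13.15957, p* = 111.94149.
At q = 10.5: demand price = 158 − 3.5·10.5 = 121.25; supply price = 34.3 + 5.9·10.5 = 96.25.
Δq = 13.15957 − 10.5 = 2.65957; wedge = 121.25 − 96.25 = 25.
DWL = ½ × 2.65957 × 25 = $33.24 thousand.

$33.24 thousand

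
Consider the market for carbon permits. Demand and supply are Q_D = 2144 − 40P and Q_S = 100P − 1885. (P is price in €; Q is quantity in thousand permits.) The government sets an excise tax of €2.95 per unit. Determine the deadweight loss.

In inverse form: demand P = 53.6 − 0.025Q, supply P = 18.85 + 0.01Q.
Competitive equilibrium: 53.6 − 0.025Q = 18.85 + 0.01Q → Q* = 992.8571, P* = 28.7786.
With the tax, the buyer price exceeds the seller price by 2.95: (53.6 − 0.025Q) − (18.85 + 0.01Q) = 2.95 → Q' = 908.5714.
ΔQ = 992.8571 − 908.5714 = 84.2857; the wedge equals the tax, 2.95.
Deadweight loss = ½ × 84.2857 × 2.95 = €124.32 thousand.

€124.32 thousand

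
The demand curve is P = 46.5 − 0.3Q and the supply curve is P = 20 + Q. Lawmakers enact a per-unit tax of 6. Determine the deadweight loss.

13.85

Competitive equilibrium: 46.5 − 0.3Q = 20 + Q → Q* = 20.3846, P* = 40.3846.
With the tax, the buyer price exceeds the seller price by 6: (46.5 − 0.3Q) − (20 + Q) = 6 → Q' = 15.7692.
ΔQ = 20.3846 − 15.7692 = 4.6154; the wedge equals the tax, 6.
DWL = ½ × 4.6154 × 6 = 13.85.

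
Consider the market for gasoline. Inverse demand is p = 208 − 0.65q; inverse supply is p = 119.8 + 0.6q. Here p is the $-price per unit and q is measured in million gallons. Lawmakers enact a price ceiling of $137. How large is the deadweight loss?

Competitive equilibrium: 208 − 0.65q = 119.8 + 0.6q → q* = 70.56, p* = 162.136.
At the ceiling p = 137, quantity supplied = (137 − 119.8)/0.6 = 28.66667.
Willingness to pay at q' = 28.66667: 208 − 0.65·28.66667 = 189.36666.
Δq = 70.56 − 28.66667 = 41.89333; wedge = 189.36666 − 137 = 52.36666.
Deadweight loss = ½ × 41.89333 × 52.36666 = $1096.91 million.

$1096.91 million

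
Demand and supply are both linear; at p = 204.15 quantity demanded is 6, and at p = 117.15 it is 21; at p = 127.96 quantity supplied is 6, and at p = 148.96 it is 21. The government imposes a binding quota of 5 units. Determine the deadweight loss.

482.91

Demand slope = (117.15 − 204.15)/(21 − 6) = −5.8, so p = 238.95 − 5.8q.
Supply slope = (148.96 − 127.96)/(21 − 6) = 1.4, so p = 119.56 + 1.4q.
Competitive equilibrium: 238.95 − 5.8q = 119.56 + 1.4q → q* = 16.5819, p* = 142.7747.
At q = 5: demand price = 238.95 − 5.8·5 = 209.95; supply price = 119.56 + 1.4·5 = 126.56.
Δq = 16.5819 − 5 = 11.5819; wedge = 209.95 − 126.56 = 83.39.
Deadweight loss = ½ × 11.5819 × 83.39 = 482.91.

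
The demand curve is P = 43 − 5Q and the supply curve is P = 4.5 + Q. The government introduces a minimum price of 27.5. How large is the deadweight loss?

33

Competitive equilibrium: 43 − 5Q = 4.5 + Q → Q* = 6.4167, P* = 10.9167.
At the floor P = 27.5, quantity demanded = (43 − 27.5)/5 = 3.1.
Sellers' marginal cost at Q' = 3.1: 4.5 + 1·3.1 = 7.6.
ΔQ = 6.4167 − 3.1 = 3.3167; wedge = 27.5 − 7.6 = 19.9.
DWL = ½ × 3.3167 × 19.9 = 33.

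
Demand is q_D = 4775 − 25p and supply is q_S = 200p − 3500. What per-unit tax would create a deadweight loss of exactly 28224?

50.4

In inverse form: demand p = 191 − 0.04q, supply p = 17.5 + 0.005q.
Competitive equilibrium: 191 − 0.04q = 17.5 + 0.005q → q* = 3855.5556, p* = 36.7778.
A tax t gives Δq = t/0.045 and wedge t, so DWL = t²/0.09.
t²/0.09 = 28224 → t² = 2540.16 → t = 50.4.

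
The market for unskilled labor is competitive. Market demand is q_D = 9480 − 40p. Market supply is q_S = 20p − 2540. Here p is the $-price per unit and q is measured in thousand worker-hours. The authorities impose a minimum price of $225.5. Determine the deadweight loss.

$38001.67 thousand

In inverse form: demand p = 237 − 0.025q, supply p = 127 + 0.05q.
Competitive equilibrium: 237 − 0.025q = 127 + 0.05q → q* = 1466.6667, p* = 200.3333.
At the floor p = 225.5, quantity demanded = (237 − 225.5)/0.025 = 460.
Sellers' marginal cost at q' = 460: 127 + 0.05·460 = 150.
Δq = 1466.6667 − 460 = 1006.6667; wedge = 225.5 − 150 = 75.5.
Welfare loss = ½ × 1006.6667 × 75.5 = $38001.67 thousand.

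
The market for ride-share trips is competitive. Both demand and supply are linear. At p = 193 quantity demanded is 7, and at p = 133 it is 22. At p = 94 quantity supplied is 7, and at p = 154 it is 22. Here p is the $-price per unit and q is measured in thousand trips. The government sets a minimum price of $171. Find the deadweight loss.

Demand slope = (133 − 193)/(22 − 7) = −4, so p = 221 − 4q.
Supply slope = (154 − 94)/(22 − 7) = 4, so p = 66 + 4q.
Competitive equilibrium: 221 − 4q = 66 + 4q → q* = 19.375, p* = 143.5.
At the floor p = 171, quantity demanded = (221 − 171)/4 = 12.5.
Sellers' marginal cost at q' = 12.5: 66 + 4·12.5 = 116.
Δq = 19.375 − 12.5 = 6.875; wedge = 171 − 116 = 55.
DWL = ½ × 6.875 × 55 = $189.06 thousand.

$189.06 thousand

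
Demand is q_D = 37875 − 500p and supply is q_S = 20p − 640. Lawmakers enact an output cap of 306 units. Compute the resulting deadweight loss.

7451.48

In inverse form: demand p = 75.75 − 0.002q, supply p = 32 + 0.05q.
Competitive equilibrium: 75.75 − 0.002q = 32 + 0.05q → q* = 841.3462, p* = 74.0673.
At q = 306: demand price = 75.75 − 0.002·306 = 75.138; supply price = 32 + 0.05·306 = 47.3.
Δq = 841.3462 − 306 = 535.3462; wedge = 75.138 − 47.3 = 27.838.
The triangle = ½ × 535.3462 × 27.838 = 7451.48.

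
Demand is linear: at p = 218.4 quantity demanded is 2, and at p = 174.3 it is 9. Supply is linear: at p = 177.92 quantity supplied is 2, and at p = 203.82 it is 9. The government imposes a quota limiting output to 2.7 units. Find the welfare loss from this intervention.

56.05

Demand slope = (174.3 − 218.4)/(9 − 2) = −6.3, so p = 231 − 6.3q.
Supply slope = (203.82 − 177.92)/(9 − 2) = 3.7, so p = 170.52 + 3.7q.
Competitive equilibrium: 231 − 6.3q = 170.52 + 3.7q → q* = 6.048, p* = 192.8976.
At q = 2.7: demand price = 231 − 6.3·2.7 = 213.99; supply price = 170.52 + 3.7·2.7 = 180.51.
Δq = 6.048 − 2.7 = 3.348; wedge = 213.99 − 180.51 = 33.48.
DWL = ½ × 3.348 × 33.48 = 56.05.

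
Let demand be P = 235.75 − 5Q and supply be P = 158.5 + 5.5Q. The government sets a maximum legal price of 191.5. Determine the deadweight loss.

9.67

Competitive equilibrium: 235.75 − 5Q = 158.5 + 5.5Q → Q* = 7.3571, P* = 198.9643.
At the ceiling P = 191.5, quantity supplied = (191.5 − 158.5)/5.5 = 6.
Willingness to pay at Q' = 6: 235.75 − 5·6 = 205.75.
ΔQ = 7.3571 − 6 = 1.3571; wedge = 205.75 − 191.5 = 14.25.
The triangle = ½ × 1.3571 × 14.25 = 9.67.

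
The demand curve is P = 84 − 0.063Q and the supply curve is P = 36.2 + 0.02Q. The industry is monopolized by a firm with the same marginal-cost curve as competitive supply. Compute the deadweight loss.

Competitive equilibrium: 84 − 0.063Q = 36.2 + 0.02Q → Q* = 575.90361, P* = 47.71807.
Marginal revenue: MR = 84 − 0.126Q. Set MR = MC: 84 − 0.126Q = 36.2 + 0.02Q → Q_m = 327.39726.
Price P_m = 84 − 0.063·327.39726 = 63.37397; MC(Q_m) = 36.2 + 0.02·327.39726 = 42.74795.
Competitive Q* = 575.90361, so ΔQ = 248.50635; wedge = 63.37397 − 42.74795 = 20.62602.
Welfare loss = ½ × 248.50635 × 20.62602 = 2562.85.

2562.85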